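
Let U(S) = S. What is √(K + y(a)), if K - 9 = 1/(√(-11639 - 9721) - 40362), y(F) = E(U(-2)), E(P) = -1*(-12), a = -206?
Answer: √(13933521491991248322 - 1629112404*I*√1335)/814556202 ≈ 4.5826 - 9.7884e-9*I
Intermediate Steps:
E(P) = 12
y(F) = 12
K = 9 + 1/(-40362 + 4*I*√1335) (K = 9 + 1/(√(-11639 - 9721) - 40362) = 9 + 1/(√(-21360) - 40362) = 9 + 1/(4*I*√1335 - 40362) = 9 + 1/(-40362 + 4*I*√1335) ≈ 9.0 - 8.9712e-8*I)
√(K + y(a)) = √((2443661879/271518734 - I*√1335/407278101) + 12) = √(5701886687/271518734 - I*√1335/407278101)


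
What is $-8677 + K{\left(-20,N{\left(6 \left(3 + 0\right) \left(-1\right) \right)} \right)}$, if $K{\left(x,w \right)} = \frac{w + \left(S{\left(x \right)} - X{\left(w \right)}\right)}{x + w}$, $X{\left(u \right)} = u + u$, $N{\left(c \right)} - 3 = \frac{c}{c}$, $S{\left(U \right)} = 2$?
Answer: $- \frac{69415}{8} \approx -8676.9$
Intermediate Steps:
$N{\left(c \right)} = 4$ ($N{\left(c \right)} = 3 + \frac{c}{c} = 3 + 1 = 4$)
$X{\left(u \right)} = 2 u$
$K{\left(x,w \right)} = \frac{2 - w}{w + x}$ ($K{\left(x,w \right)} = \frac{w - \left(-2 + 2 w\right)}{x + w} = \frac{w - \left(-2 + 2 w\right)}{w + x} = \frac{2 - w}{w + x}$)
$-8677 + K{\left(-20,N{\left(6 \left(3 + 0\right) \left(-1\right) \right)} \right)} = -8677 + \frac{2 - 4}{4 - 20} = -8677 + \frac{2 - 4}{-16} = -8677 - - \frac{1}{8} = -8677 + \frac{1}{8} = - \frac{69415}{8}$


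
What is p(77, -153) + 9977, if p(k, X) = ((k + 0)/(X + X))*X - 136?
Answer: 19759/2 ≈ 9879.5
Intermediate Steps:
p(k, X) = -136 + k/2 (p(k, X) = (k/((2*X)))*X - 136 = (k*(1/(2*X)))*X - 136 = (k/(2*X))*X - 136 = k/2 - 136 = -136 + k/2)
p(77, -153) + 9977 = (-136 + (1/2)*77) + 9977 = (-136 + 77/2) + 9977 = -195/2 + 9977 = 19759/2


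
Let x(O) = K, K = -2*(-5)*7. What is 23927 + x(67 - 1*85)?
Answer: 23997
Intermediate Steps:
K = 70 (K = 10*7 = 70)
x(O) = 70
23927 + x(67 - 1*85) = 23927 + 70 = 23997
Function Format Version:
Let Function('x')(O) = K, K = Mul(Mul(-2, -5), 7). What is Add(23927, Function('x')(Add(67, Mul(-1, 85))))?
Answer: 23997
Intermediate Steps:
K = 70 (K = Mul(10, 7) = 70)
Function('x')(O) = 70
Add(23927, Function('x')(Add(67, Mul(-1, 85)))) = Add(23927, 70) = 23997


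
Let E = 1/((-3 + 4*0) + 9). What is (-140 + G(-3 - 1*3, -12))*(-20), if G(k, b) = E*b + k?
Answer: 2960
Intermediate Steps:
E = ⅙ (E = 1/((-3 + 0) + 9) = 1/(-3 + 9) = 1/6 = ⅙ ≈ 0.16667)
G(k, b) = k + b/6 (G(k, b) = b/6 + k = k + b/6)
(-140 + G(-3 - 1*3, -12))*(-20) = (-140 + ((-3 - 1*3) + (⅙)*(-12)))*(-20) = (-140 + ((-3 - 3) - 2))*(-20) = (-140 + (-6 - 2))*(-20) = (-140 - 8)*(-20) = -148*(-20) = 2960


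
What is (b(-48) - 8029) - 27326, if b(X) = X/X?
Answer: -35354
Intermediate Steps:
b(X) = 1
(b(-48) - 8029) - 27326 = (1 - 8029) - 27326 = -8028 - 27326 = -35354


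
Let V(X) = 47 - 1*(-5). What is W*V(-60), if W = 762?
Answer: 39624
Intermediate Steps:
V(X) = 52 (V(X) = 47 + 5 = 52)
W*V(-60) = 762*52 = 39624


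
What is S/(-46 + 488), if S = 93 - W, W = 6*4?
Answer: 69/442 ≈ 0.15611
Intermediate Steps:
W = 24
S = 69 (S = 93 - 1*24 = 93 - 24 = 69)
S/(-46 + 488) = 69/(-46 + 488) = 69/442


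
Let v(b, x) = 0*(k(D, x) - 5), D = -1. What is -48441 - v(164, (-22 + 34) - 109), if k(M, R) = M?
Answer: -48441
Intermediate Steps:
v(b, x) = 0 (v(b, x) = 0*(-1 - 5) = 0*(-6) = 0)
-48441 - v(164, (-22 + 34) - 109) = -48441 - 1*0 = -48441 + 0 = -48441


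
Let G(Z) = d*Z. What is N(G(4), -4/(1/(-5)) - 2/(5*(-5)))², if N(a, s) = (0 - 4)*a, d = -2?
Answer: 1024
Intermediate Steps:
G(Z) = -2*Z
N(a, s) = -4*a
N(G(4), -4/(1/(-5)) - 2/(5*(-5)))² = (-(-8)*4)² = (-4*(-8))² = 32² = 1024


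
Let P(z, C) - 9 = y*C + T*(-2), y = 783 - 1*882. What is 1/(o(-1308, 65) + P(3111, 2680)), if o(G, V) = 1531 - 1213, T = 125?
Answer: -1/265243 ≈ -3.7701e-6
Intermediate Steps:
y = -99 (y = 783 - 882 = -99)
P(z, C) = -241 - 99*C (P(z, C) = 9 + (-99*C + 125*(-2)) = 9 + (-99*C - 250) = 9 + (-250 - 99*C) = -241 - 99*C)
o(G, V) = 318
1/(o(-1308, 65) + P(3111, 2680)) = 1/(318 + (-241 - 99*2680)) = 1/(318 + (-241 - 265320)) = 1/(318 - 265561) = 1/(-265243) = -1/265243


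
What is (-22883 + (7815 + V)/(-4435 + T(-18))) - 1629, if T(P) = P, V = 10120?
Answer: -109169871/4453 ≈ -24516.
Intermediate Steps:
(-22883 + (7815 + V)/(-4435 + T(-18))) - 1629 = (-22883 + (7815 + 10120)/(-4435 - 18)) - 1629 = (-22883 + 17935/(-4453)) - 1629 = (-22883 + 17935*(-1/4453)) - 1629 = (-22883 - 17935/4453) - 1629 = -101915934/4453 - 1629 = -109169871/4453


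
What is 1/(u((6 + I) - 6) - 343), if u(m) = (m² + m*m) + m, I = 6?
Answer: -1/265 ≈ -0.0037736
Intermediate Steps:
u(m) = m + 2*m² (u(m) = (m² + m²) + m = 2*m² + m = m + 2*m²)
1/(u((6 + I) - 6) - 343) = 1/(((6 + 6) - 6)*(1 + 2*((6 + 6) - 6)) - 343) = 1/((12 - 6)*(1 + 2*(12 - 6)) - 343) = 1/(6*(1 + 2*6) - 343) = 1/(6*(1 + 12) - 343) = 1/(6*13 - 343) = 1/(78 - 343) = 1/(-265) = -1/265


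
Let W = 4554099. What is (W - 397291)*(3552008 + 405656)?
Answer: 16451249376512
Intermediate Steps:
(W - 397291)*(3552008 + 405656) = (4554099 - 397291)*(3552008 + 405656) = 4156808*3957664 = 16451249376512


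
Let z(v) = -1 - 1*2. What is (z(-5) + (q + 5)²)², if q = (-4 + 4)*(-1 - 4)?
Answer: 484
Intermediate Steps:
z(v) = -3 (z(v) = -1 - 2 = -3)
q = 0 (q = 0*(-5) = 0)
(z(-5) + (q + 5)²)² = (-3 + (0 + 5)²)² = (-3 + 5²)² = (-3 + 25)² = 22² = 484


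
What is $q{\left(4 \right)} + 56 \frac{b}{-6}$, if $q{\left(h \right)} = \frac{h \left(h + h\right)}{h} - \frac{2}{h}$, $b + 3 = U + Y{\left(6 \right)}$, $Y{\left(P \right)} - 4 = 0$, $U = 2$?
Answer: $- \frac{41}{2} \approx -20.5$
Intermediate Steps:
$Y{\left(P \right)} = 4$ ($Y{\left(P \right)} = 4 + 0 = 4$)
$b = 3$ ($b = -3 + \left(2 + 4\right) = -3 + 6 = 3$)
$q{\left(h \right)} = - \frac{2}{h} + 2 h$ ($q{\left(h \right)} = \frac{h 2 h}{h} - \frac{2}{h} = \frac{2 h^{2}}{h} - \frac{2}{h} = 2 h - \frac{2}{h} = - \frac{2}{h} + 2 h$)
$q{\left(4 \right)} + 56 \frac{b}{-6} = \left(- \frac{2}{4} + 2 \cdot 4\right) + 56 \frac{3}{-6} = \left(\left(-2\right) \frac{1}{4} + 8\right) + 56 \cdot 3 \left(- \frac{1}{6}\right) = \left(- \frac{1}{2} + 8\right) + 56 \left(- \frac{1}{2}\right) = \frac{15}{2} - 28 = - \frac{41}{2}$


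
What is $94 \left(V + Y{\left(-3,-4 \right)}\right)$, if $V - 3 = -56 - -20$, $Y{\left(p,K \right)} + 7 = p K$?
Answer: $-2632$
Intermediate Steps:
$Y{\left(p,K \right)} = -7 + K p$ ($Y{\left(p,K \right)} = -7 + p K = -7 + K p$)
$V = -33$ ($V = 3 - 36 = -33$)
$94 \left(V + Y{\left(-3,-4 \right)}\right) = 94 \left(-33 - -5\right) = 94 \left(-33 + \left(-7 + 12\right)\right) = 94 \left(-33 + 5\right) = 94 \left(-28\right) = -2632$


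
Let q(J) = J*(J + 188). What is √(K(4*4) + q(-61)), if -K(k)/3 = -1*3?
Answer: I*√7738 ≈ 87.966*I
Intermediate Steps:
q(J) = J*(188 + J)
K(k) = 9 (K(k) = -(-3)*3 = -3*(-3) = 9)
√(K(4*4) + q(-61)) = √(9 - 61*(188 - 61)) = √(9 - 61*127) = √(9 - 7747) = √(-7738) = I*√7738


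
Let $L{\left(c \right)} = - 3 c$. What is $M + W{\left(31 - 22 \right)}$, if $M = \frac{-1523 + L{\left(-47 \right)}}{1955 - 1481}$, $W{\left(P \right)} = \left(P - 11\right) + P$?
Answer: $\frac{968}{237} \approx 4.0844$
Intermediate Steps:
$W{\left(P \right)} = -11 + 2 P$ ($W{\left(P \right)} = \left(-11 + P\right) + P = -11 + 2 P$)
$M = - \frac{691}{237}$ ($M = \frac{-1523 - -141}{1955 - 1481} = \frac{-1523 + 141}{474} = \left(-1382\right) \frac{1}{474} = - \frac{691}{237} \approx -2.9156$)
$M + W{\left(31 - 22 \right)} = - \frac{691}{237} - \left(11 - 2 \left(31 - 22\right)\right) = - \frac{691}{237} + \left(-11 + 2 \cdot 9\right) = - \frac{691}{237} + \left(-11 + 18\right) = - \frac{691}{237} + 7 = \frac{968}{237}$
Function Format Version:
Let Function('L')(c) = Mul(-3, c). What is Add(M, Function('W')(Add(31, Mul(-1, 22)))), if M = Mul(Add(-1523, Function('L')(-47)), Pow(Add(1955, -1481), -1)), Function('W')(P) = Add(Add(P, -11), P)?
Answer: Rational(968, 237) ≈ 4.0844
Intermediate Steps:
Function('W')(P) = Add(-11, Mul(2, P)) (Function('W')(P) = Add(Add(-11, P), P) = Add(-11, Mul(2, P)))
M = Rational(-691, 237) (M = Mul(Add(-1523, Mul(-3, -47)), Pow(Add(1955, -1481), -1)) = Mul(Add(-1523, 141), Pow(474, -1)) = Mul(-1382, Rational(1, 474)) = Rational(-691, 237) ≈ -2.9156)
Add(M, Function('W')(Add(31, Mul(-1, 22)))) = Add(Rational(-691, 237), Add(-11, Mul(2, Add(31, Mul(-1, 22))))) = Add(Rational(-691, 237), Add(-11, Mul(2, Add(31, -22)))) = Add(Rational(-691, 237), Add(-11, Mul(2, 9))) = Add(Rational(-691, 237), Add(-11, 18)) = Add(Rational(-691, 237), 7) = Rational(968, 237)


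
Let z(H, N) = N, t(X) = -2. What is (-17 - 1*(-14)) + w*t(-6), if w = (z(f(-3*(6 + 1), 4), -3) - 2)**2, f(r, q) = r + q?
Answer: -53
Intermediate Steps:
f(r, q) = q + r
w = 25 (w = (-3 - 2)**2 = (-5)**2 = 25)
(-17 - 1*(-14)) + w*t(-6) = (-17 - 1*(-14)) + 25*(-2) = (-17 + 14) - 50 = -3 - 50 = -53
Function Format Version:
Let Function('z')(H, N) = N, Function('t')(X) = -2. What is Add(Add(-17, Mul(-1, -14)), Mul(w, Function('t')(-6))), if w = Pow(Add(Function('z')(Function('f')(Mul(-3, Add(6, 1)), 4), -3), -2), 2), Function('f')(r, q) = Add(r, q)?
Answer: -53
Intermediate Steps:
Function('f')(r, q) = Add(q, r)
w = 25 (w = Pow(Add(-3, -2), 2) = Pow(-5, 2) = 25)
Add(Add(-17, Mul(-1, -14)), Mul(w, Function('t')(-6))) = Add(Add(-17, Mul(-1, -14)), Mul(25, -2)) = Add(Add(-17, 14), -50) = Add(-3, -50) = -53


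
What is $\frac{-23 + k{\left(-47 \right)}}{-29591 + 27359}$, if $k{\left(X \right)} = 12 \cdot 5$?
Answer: $- \frac{37}{2232} \approx -0.016577$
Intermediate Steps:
$k{\left(X \right)} = 60$
$\frac{-23 + k{\left(-47 \right)}}{-29591 + 27359} = \frac{-23 + 60}{-29591 + 27359} = \frac{37}{-2232} = 37 \left(- \frac{1}{2232}\right) = - \frac{37}{2232}$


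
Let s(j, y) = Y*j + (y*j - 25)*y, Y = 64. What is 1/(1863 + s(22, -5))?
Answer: 1/3946 ≈ 0.00025342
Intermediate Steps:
s(j, y) = 64*j + y*(-25 + j*y) (s(j, y) = 64*j + (y*j - 25)*y = 64*j + (j*y - 25)*y = 64*j + (-25 + j*y)*y = 64*j + y*(-25 + j*y))
1/(1863 + s(22, -5)) = 1/(1863 + (-25*(-5) + 64*22 + 22*(-5)²)) = 1/(1863 + (125 + 1408 + 22*25)) = 1/(1863 + (125 + 1408 + 550)) = 1/(1863 + 2083) = 1/3946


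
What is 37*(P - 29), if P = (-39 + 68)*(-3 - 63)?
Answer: -71891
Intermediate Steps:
P = -1914 (P = 29*(-66) = -1914)
37*(P - 29) = 37*(-1914 - 29) = 37*(-1943) = -71891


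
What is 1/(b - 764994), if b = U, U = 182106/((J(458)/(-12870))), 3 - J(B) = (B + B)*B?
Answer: -83905/63718080726 ≈ -1.3168e-6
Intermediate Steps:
J(B) = 3 - 2*B² (J(B) = 3 - (B + B)*B = 3 - 2*B*B = 3 - 2*B²)
U = 468740844/83905 (U = 182106/(((3 - 2*458²)/(-12870))) = 182106/(((3 - 2*209764)*(-1/12870))) = 182106/(((3 - 419528)*(-1/12870))) = 182106/((-419525*(-1/12870))) = 182106/(83905/2574) = 182106*(2574/83905) = 468740844/83905 ≈ 5586.6)
b = 468740844/83905 ≈ 5586.6
1/(b - 764994) = 1/(468740844/83905 - 764994) = 1/(-63718080726/83905) = -83905/63718080726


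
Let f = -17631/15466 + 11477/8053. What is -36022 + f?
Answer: -4486421656517/124547698 ≈ -36022.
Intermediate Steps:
f = 35520839/124547698 (f = -17631*1/15466 + 11477*(1/8053) = -17631/15466 + 11477/8053 = 35520839/124547698 ≈ 0.28520)
-36022 + f = -36022 + 35520839/124547698 = -4486421656517/124547698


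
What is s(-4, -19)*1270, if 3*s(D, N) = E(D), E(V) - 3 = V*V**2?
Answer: -77470/3 ≈ -25823.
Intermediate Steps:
E(V) = 3 + V**3 (E(V) = 3 + V*V**2 = 3 + V**3)
s(D, N) = 1 + D**3/3 (s(D, N) = (3 + D**3)/3 = 1 + D**3/3)
s(-4, -19)*1270 = (1 + (1/3)*(-4)**3)*1270 = (1 + (1/3)*(-64))*1270 = (1 - 64/3)*1270 = -61/3*1270 = -77470/3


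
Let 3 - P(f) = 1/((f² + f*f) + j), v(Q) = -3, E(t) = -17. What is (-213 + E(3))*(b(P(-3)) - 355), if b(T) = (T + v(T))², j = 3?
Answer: 36007420/441 ≈ 81650.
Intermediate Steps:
P(f) = 3 - 1/(3 + 2*f²) (P(f) = 3 - 1/((f² + f*f) + 3) = 3 - 1/((f² + f²) + 3) = 3 - 1/(2*f² + 3) = 3 - 1/(3 + 2*f²))
b(T) = (-3 + T)² (b(T) = (T - 3)² = (-3 + T)²)
(-213 + E(3))*(b(P(-3)) - 355) = (-213 - 17)*((-3 + 2*(4 + 3*(-3)²)/(3 + 2*(-3)²))² - 355) = -230*((-3 + 2*(4 + 3*9)/(3 + 2*9))² - 355) = -230*((-3 + 2*(4 + 27)/(3 + 18))² - 355) = -230*((-3 + 2*31/21)² - 355) = -230*((-3 + 2*(1/21)*31)² - 355) = -230*((-3 + 62/21)² - 355) = -230*((-1/21)² - 355) = -230*(1/441 - 355) = -230*(-156554/441) = 36007420/441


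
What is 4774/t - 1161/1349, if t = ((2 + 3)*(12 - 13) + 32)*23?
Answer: 5719145/837729 ≈ 6.8270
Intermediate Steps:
t = 621 (t = (5*(-1) + 32)*23 = (-5 + 32)*23 = 27*23 = 621)
4774/t - 1161/1349 = 4774/621 - 1161/1349 = 5719145/837729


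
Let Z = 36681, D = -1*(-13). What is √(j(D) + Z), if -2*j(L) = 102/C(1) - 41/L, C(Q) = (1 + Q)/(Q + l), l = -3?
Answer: √24831898/26 ≈ 191.66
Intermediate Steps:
D = 13
C(Q) = (1 + Q)/(-3 + Q) (C(Q) = (1 + Q)/(Q - 3) = (1 + Q)/(-3 + Q))
j(L) = 51 + 41/(2*L) (j(L) = -(102/(((1 + 1)/(-3 + 1))) - 41/L)/2 = -(102/((2/(-2))) - 41/L)/2 = -(102/((-½*2)) - 41/L)/2 = -(102/(-1) - 41/L)/2 = -(102*(-1) - 41/L)/2 = -(-102 - 41/L)/2 = 51 + 41/(2*L))
√(j(D) + Z) = √((51 + (41/2)/13) + 36681) = √((51 + (41/2)*(1/13)) + 36681) = √((51 + 41/26) + 36681) = √(1367/26 + 36681) = √(955073/26) = √24831898/26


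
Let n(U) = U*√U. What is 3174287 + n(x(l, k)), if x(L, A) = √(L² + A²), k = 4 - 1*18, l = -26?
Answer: 3174287 + 4*2^(¼)*109^(¾) ≈ 3.1744e+6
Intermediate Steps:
k = -14 (k = 4 - 18 = -14)
x(L, A) = √(A² + L²)
n(U) = U^(3/2)
3174287 + n(x(l, k)) = 3174287 + (√((-14)² + (-26)²))^(3/2) = 3174287 + (√(196 + 676))^(3/2) = 3174287 + (√872)^(3/2) = 3174287 + (2*√218)^(3/2) = 3174287 + 4*2^(¼)*109^(¾)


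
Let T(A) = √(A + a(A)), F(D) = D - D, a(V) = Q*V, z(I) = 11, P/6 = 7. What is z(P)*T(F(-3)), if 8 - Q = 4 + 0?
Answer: 0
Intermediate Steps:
P = 42 (P = 6*7 = 42)
Q = 4 (Q = 8 - (4 + 0) = 8 - 1*4 = 8 - 4 = 4)
a(V) = 4*V
F(D) = 0
T(A) = √5*√A (T(A) = √(A + 4*A) = √(5*A) = √5*√A)
z(P)*T(F(-3)) = 11*(√5*√0) = 11*(√5*0) = 11*0 = 0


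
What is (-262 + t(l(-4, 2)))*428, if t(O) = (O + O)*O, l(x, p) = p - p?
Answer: -112136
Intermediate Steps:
l(x, p) = 0
t(O) = 2*O**2 (t(O) = (2*O)*O = 2*O**2)
(-262 + t(l(-4, 2)))*428 = (-262 + 2*0**2)*428 = (-262 + 2*0)*428 = (-262 + 0)*428 = -262*428 = -112136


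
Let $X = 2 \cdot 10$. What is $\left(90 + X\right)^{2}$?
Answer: $12100$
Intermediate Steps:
$X = 20$
$\left(90 + X\right)^{2} = \left(90 + 20\right)^{2} = 110^{2} = 12100$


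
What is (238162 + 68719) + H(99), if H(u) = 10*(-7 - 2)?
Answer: 306791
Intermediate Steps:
H(u) = -90 (H(u) = 10*(-9) = -90)
(238162 + 68719) + H(99) = (238162 + 68719) - 90 = 306881 - 90 = 306791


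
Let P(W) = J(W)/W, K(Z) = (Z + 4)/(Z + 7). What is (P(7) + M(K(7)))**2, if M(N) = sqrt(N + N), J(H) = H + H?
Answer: (14 + sqrt(77))**2/49 ≈ 10.586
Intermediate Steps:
J(H) = 2*H
K(Z) = (4 + Z)/(7 + Z)
M(N) = sqrt(2)*sqrt(N) (M(N) = sqrt(2*N) = sqrt(2)*sqrt(N))
P(W) = 2 (P(W) = (2*W)/W = 2)
(P(7) + M(K(7)))**2 = (2 + sqrt(2)*sqrt((4 + 7)/(7 + 7)))**2 = (2 + sqrt(2)*sqrt(11/14))**2 = (2 + sqrt(2)*(sqrt(154)/14))**2 = (2 + sqrt(77)/7)**2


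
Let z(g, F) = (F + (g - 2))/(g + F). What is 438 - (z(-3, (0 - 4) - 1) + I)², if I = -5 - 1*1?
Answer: 6647/16 ≈ 415.44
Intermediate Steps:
z(g, F) = (-2 + F + g)/(F + g) (z(g, F) = (F + (-2 + g))/(F + g) = (-2 + F + g)/(F + g))
I = -6 (I = -5 - 1 = -6)
438 - (z(-3, (0 - 4) - 1) + I)² = 438 - ((-2 + ((0 - 4) - 1) - 3)/(((0 - 4) - 1) - 3) - 6)² = 438 - ((-2 + (-4 - 1) - 3)/((-4 - 1) - 3) - 6)² = 438 - ((-2 - 5 - 3)/(-5 - 3) - 6)² = 438 - (-10/(-8) - 6)² = 438 - (-⅛*(-10) - 6)² = 438 - (5/4 - 6)² = 438 - (-19/4)² = 438 - 1*361/16 = 438 - 361/16 = 6647/16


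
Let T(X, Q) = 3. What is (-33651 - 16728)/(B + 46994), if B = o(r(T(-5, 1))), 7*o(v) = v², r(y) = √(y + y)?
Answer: -352653/328964 ≈ -1.0720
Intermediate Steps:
r(y) = √2*√y (r(y) = √(2*y) = √2*√y)
o(v) = v²/7
B = 6/7 (B = (√2*√3)²/7 = (√6)²/7 = (⅐)*6 = 6/7 ≈ 0.85714)
(-33651 - 16728)/(B + 46994) = (-33651 - 16728)/(6/7 + 46994) = -50379/328964/7 = -50379*7/328964 = -352653/328964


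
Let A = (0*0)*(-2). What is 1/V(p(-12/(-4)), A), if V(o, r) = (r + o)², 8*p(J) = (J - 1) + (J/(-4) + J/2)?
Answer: 1024/121 ≈ 8.4628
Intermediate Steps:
A = 0 (A = 0*(-2) = 0)
p(J) = -⅛ + 5*J/32 (p(J) = ((J - 1) + (J/(-4) + J/2))/8 = ((-1 + J) + (J*(-¼) + J*(½)))/8 = ((-1 + J) + (-J/4 + J/2))/8 = ((-1 + J) + J/4)/8 = (-1 + 5*J/4)/8 = -⅛ + 5*J/32)
V(o, r) = (o + r)²
1/V(p(-12/(-4)), A) = 1/(((-⅛ + 5*(-12/(-4))/32) + 0)²) = 1/(((-⅛ + 5*(-12*(-¼))/32) + 0)²) = 1/(((-⅛ + (5/32)*3) + 0)²) = 1/(((-⅛ + 15/32) + 0)²) = 1/((11/32 + 0)²) = 1/((11/32)²) = 1/(121/1024) = 1024/121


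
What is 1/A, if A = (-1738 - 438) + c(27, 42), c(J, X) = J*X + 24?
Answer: -1/1018 ≈ -0.00098232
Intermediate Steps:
c(J, X) = 24 + J*X
A = -1018 (A = (-1738 - 438) + (24 + 27*42) = -2176 + (24 + 1134) = -2176 + 1158 = -1018)
1/A = 1/(-1018) = -1/1018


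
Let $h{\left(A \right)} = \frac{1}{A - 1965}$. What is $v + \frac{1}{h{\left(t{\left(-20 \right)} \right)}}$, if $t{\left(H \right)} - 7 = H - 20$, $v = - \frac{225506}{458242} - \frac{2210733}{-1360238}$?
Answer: $- \frac{622341708973925}{311659090798} \approx -1996.9$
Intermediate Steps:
$v = \frac{353154440479}{311659090798}$ ($v = \left(-225506\right) \frac{1}{458242} - - \frac{2210733}{1360238} = - \frac{112753}{229121} + \frac{2210733}{1360238} = \frac{353154440479}{311659090798} \approx 1.1331$)
$t{\left(H \right)} = -13 + H$ ($t{\left(H \right)} = 7 + \left(H - 20\right) = 7 + \left(-20 + H\right) = -13 + H$)
$h{\left(A \right)} = \frac{1}{-1965 + A}$
$v + \frac{1}{h{\left(t{\left(-20 \right)} \right)}} = \frac{353154440479}{311659090798} + \frac{1}{\frac{1}{-1965 - 33}} = \frac{353154440479}{311659090798} + \frac{1}{\frac{1}{-1998}} = \frac{353154440479}{311659090798} + \frac{1}{- \frac{1}{1998}} = \frac{353154440479}{311659090798} - 1998 = - \frac{622341708973925}{311659090798}$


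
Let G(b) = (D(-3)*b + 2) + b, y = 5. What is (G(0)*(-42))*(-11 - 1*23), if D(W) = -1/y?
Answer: 2856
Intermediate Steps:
D(W) = -1/5
G(b) = 2 + 4*b/5 (G(b) = (-b/5 + 2) + b = (2 - b/5) + b = 2 + 4*b/5)
(G(0)*(-42))*(-11 - 1*23) = ((2 + (4/5)*0)*(-42))*(-11 - 1*23) = ((2 + 0)*(-42))*(-11 - 23) = (2*(-42))*(-34) = -84*(-34) = 2856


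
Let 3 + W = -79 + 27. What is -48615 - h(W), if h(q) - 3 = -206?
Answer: -48412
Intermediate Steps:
W = -55 (W = -3 + (-79 + 27) = -3 - 52 = -55)
h(q) = -203 (h(q) = 3 - 206 = -203)
-48615 - h(W) = -48615 - 1*(-203) = -48615 + 203 = -48412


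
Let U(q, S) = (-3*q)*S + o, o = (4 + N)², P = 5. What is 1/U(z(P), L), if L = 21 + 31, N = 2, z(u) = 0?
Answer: 1/36 ≈ 0.027778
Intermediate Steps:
L = 52
o = 36 (o = (4 + 2)² = 6² = 36)
U(q, S) = 36 - 3*S*q (U(q, S) = (-3*q)*S + 36 = -3*S*q + 36 = 36 - 3*S*q)
1/U(z(P), L) = 1/(36 - 3*52*0) = 1/(36 + 0) = 1/36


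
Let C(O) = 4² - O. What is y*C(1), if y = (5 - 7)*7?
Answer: -210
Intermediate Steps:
C(O) = 16 - O
y = -14 (y = -2*7 = -14)
y*C(1) = -14*(16 - 1*1) = -14*(16 - 1) = -14*15 = -210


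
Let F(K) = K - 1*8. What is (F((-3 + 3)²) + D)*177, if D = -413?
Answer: -74517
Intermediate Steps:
F(K) = -8 + K (F(K) = K - 8 = -8 + K)
(F((-3 + 3)²) + D)*177 = ((-8 + (-3 + 3)²) - 413)*177 = ((-8 + 0²) - 413)*177 = ((-8 + 0) - 413)*177 = (-8 - 413)*177 = -421*177 = -74517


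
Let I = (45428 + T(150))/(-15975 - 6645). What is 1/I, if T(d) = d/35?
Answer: -79170/159013 ≈ -0.49788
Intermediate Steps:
T(d) = d/35 (T(d) = d*(1/35) = d/35)
I = -159013/79170 (I = (45428 + (1/35)*150)/(-15975 - 6645) = (45428 + 30/7)/(-22620) = (318026/7)*(-1/22620) = -159013/79170 ≈ -2.0085)
1/I = 1/(-159013/79170) = -79170/159013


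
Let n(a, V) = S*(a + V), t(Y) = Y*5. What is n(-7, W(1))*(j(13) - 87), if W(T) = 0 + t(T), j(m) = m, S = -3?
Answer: -444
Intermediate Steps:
t(Y) = 5*Y
W(T) = 5*T (W(T) = 0 + 5*T = 5*T)
n(a, V) = -3*V - 3*a (n(a, V) = -3*(a + V) = -3*(V + a) = -3*V - 3*a)
n(-7, W(1))*(j(13) - 87) = (-15 - 3*(-7))*(13 - 87) = (-3*5 + 21)*(-74) = (-15 + 21)*(-74) = 6*(-74) = -444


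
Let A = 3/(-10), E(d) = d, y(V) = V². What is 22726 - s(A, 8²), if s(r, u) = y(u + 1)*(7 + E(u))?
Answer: -277249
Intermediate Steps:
A = -3/10 (A = 3*(-⅒) = -3/10 ≈ -0.30000)
s(r, u) = (1 + u)²*(7 + u) (s(r, u) = (u + 1)²*(7 + u) = (1 + u)²*(7 + u))
22726 - s(A, 8²) = 22726 - (1 + 8²)²*(7 + 8²) = 22726 - (1 + 64)²*(7 + 64) = 22726 - 65²*71 = 22726 - 4225*71 = 22726 - 1*299975 = 22726 - 299975 = -277249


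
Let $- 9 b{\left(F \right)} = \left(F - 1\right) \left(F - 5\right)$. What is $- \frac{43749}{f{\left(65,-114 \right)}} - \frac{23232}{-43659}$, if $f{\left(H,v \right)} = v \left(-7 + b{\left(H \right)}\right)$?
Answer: $- \frac{23075575}{65406474} \approx -0.3528$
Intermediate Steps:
$b{\left(F \right)} = - \frac{\left(-1 + F\right) \left(-5 + F\right)}{9}$ ($b{\left(F \right)} = - \frac{\left(F - 1\right) \left(F - 5\right)}{9} = - \frac{\left(-1 + F\right) \left(-5 + F\right)}{9}$)
$f{\left(H,v \right)} = v \left(- \frac{68}{9} - \frac{H^{2}}{9} + \frac{2 H}{3}\right)$ ($f{\left(H,v \right)} = v \left(-7 - \left(\frac{5}{9} - \frac{2 H}{3} + \frac{H^{2}}{9}\right)\right) = v \left(- \frac{68}{9} - \frac{H^{2}}{9} + \frac{2 H}{3}\right)$)
$- \frac{43749}{f{\left(65,-114 \right)}} - \frac{23232}{-43659} = - \frac{43749}{\frac{1}{9} \left(-114\right) \left(-68 - 65^{2} + 6 \cdot 65\right)} - \frac{23232}{-43659} = - \frac{43749}{\frac{1}{9} \left(-114\right) \left(-68 - 4225 + 390\right)} - - \frac{704}{1323} = - \frac{43749}{\frac{1}{9} \left(-114\right) \left(-68 - 4225 + 390\right)} + \frac{704}{1323} = - \frac{43749}{\frac{1}{9} \left(-114\right) \left(-3903\right)} + \frac{704}{1323} = - \frac{43749}{49438} + \frac{704}{1323} = - \frac{23075575}{65406474}$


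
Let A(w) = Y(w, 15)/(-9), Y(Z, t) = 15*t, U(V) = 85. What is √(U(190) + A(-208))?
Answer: 2*√15 ≈ 7.7460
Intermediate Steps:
A(w) = -25 (A(w) = (15*15)/(-9) = 225*(-⅑) = -25)
√(U(190) + A(-208)) = √(85 - 25) = √60 = 2*√15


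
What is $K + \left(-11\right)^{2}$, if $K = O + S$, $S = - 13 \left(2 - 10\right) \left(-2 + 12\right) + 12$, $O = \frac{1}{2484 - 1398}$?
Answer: $\frac{1273879}{1086} \approx 1173.0$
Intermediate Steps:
$O = \frac{1}{1086} \approx 0.00092081$
$S = 1052$ ($S = - 13 \left(\left(-8\right) 10\right) + 12 = \left(-13\right) \left(-80\right) + 12 = 1040 + 12 = 1052$)
$K = \frac{1142473}{1086}$ ($K = \frac{1}{1086} + 1052 = \frac{1142473}{1086} \approx 1052.0$)
$K + \left(-11\right)^{2} = \frac{1142473}{1086} + \left(-11\right)^{2} = \frac{1142473}{1086} + 121 = \frac{1273879}{1086}$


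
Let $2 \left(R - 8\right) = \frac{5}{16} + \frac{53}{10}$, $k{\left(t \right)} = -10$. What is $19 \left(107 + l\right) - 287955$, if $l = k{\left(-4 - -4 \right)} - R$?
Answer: $- \frac{45810771}{160} \approx -2.8632 \cdot 10^{5}$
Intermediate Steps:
$R = \frac{1729}{160}$ ($R = 8 + \frac{\frac{5}{16} + \frac{53}{10}}{2} = 8 + \frac{1}{2} \cdot \frac{449}{80} = 8 + \frac{449}{160} = \frac{1729}{160} \approx 10.806$)
$l = - \frac{3329}{160}$ ($l = -10 - \frac{1729}{160} = - \frac{3329}{160} \approx -20.806$)
$19 \left(107 + l\right) - 287955 = 19 \left(107 - \frac{3329}{160}\right) - 287955 = 19 \cdot \frac{13791}{160} - 287955 = \frac{262029}{160} - 287955 = - \frac{45810771}{160}$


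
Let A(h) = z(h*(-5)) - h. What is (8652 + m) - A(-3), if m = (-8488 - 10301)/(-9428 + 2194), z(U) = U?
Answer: 62477145/7234 ≈ 8636.6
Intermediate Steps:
m = 18789/7234 (m = -18789/(-7234) = -18789*(-1/7234) = 18789/7234 ≈ 2.5973)
A(h) = -6*h (A(h) = h*(-5) - h = -5*h - h = -6*h)
(8652 + m) - A(-3) = (8652 + 18789/7234) - (-6)*(-3) = 62607357/7234 - 1*18 = 62607357/7234 - 18 = 62477145/7234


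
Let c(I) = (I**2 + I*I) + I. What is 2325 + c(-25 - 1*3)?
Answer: 3865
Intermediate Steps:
c(I) = I + 2*I**2 (c(I) = (I**2 + I**2) + I = 2*I**2 + I = I + 2*I**2)
2325 + c(-25 - 1*3) = 2325 + (-25 - 1*3)*(1 + 2*(-25 - 1*3)) = 2325 + (-25 - 3)*(1 + 2*(-25 - 3)) = 2325 - 28*(1 + 2*(-28)) = 2325 - 28*(1 - 56) = 2325 - 28*(-55) = 2325 + 1540 = 3865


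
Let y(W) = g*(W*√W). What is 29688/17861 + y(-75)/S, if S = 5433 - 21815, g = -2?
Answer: 29688/17861 - 375*I*√3/8191 ≈ 1.6622 - 0.079297*I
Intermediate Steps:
y(W) = -2*W^(3/2) (y(W) = -2*W*√W = -2*W^(3/2))
S = -16382
29688/17861 + y(-75)/S = 29688/17861 - (-750)*I*√3/(-16382) = 29688*(1/17861) - (-750)*I*√3*(-1/16382) = 29688/17861 + (750*I*√3)*(-1/16382) = 29688/17861 - 375*I*√3/8191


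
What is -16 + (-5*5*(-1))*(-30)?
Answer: -766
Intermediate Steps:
-16 + (-5*5*(-1))*(-30) = -16 - 25*(-1)*(-30) = -16 + 25*(-30) = -16 - 750 = -766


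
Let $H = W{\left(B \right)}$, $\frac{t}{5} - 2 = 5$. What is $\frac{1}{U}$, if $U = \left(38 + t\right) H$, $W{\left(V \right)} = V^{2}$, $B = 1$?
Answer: $\frac{1}{73} \approx 0.013699$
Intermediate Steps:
$t = 35$ ($t = 10 + 5 \cdot 5 = 10 + 25 = 35$)
$H = 1$ ($H = 1^{2} = 1$)
$U = 73$ ($U = \left(38 + 35\right) 1 = 73 \cdot 1 = 73$)
$\frac{1}{U} = \frac{1}{73}$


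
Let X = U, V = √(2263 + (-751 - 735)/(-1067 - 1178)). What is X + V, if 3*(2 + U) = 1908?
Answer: 634 + √11408912645/2245 ≈ 681.58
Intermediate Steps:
U = 634 (U = -2 + (⅓)*1908 = -2 + 636 = 634)
V = √11408912645/2245 (V = √(2263 - 1486/(-2245)) = √(2263 - 1486*(-1/2245)) = √(2263 + 1486/2245) = √(5081921/2245) = √11408912645/2245 ≈ 47.578)
X = 634
X + V = 634 + √11408912645/2245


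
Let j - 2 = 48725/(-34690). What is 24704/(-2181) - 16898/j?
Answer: -5015663468/176661 ≈ -28391.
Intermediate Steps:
j = 4131/6938 (j = 2 + 48725/(-34690) = 2 + 48725*(-1/34690) = 2 - 9745/6938 = 4131/6938 ≈ 0.59542)
24704/(-2181) - 16898/j = 24704/(-2181) - 16898/4131/6938 = 24704*(-1/2181) - 16898*6938/4131 = -24704/2181 - 6896372/243 = -5015663468/176661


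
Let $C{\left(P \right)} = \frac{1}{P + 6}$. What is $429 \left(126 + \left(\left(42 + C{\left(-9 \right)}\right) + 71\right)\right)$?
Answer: $102388$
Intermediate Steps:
$C{\left(P \right)} = \frac{1}{6 + P}$
$429 \left(126 + \left(\left(42 + C{\left(-9 \right)}\right) + 71\right)\right) = 429 \left(126 + \left(\left(42 + \frac{1}{6 - 9}\right) + 71\right)\right) = 429 \left(126 + \left(\left(42 + \frac{1}{-3}\right) + 71\right)\right) = 429 \left(126 + \left(\left(42 - \frac{1}{3}\right) + 71\right)\right) = 429 \left(126 + \left(\frac{125}{3} + 71\right)\right) = 429 \left(126 + \frac{338}{3}\right) = 429 \cdot \frac{716}{3} = 102388$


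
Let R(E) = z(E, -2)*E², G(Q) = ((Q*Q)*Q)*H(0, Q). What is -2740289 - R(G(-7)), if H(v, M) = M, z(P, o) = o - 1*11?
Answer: 72202124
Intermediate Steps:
z(P, o) = -11 + o (z(P, o) = o - 11 = -11 + o)
G(Q) = Q⁴ (G(Q) = ((Q*Q)*Q)*Q = (Q²*Q)*Q = Q³*Q = Q⁴)
R(E) = -13*E² (R(E) = (-11 - 2)*E² = -13*E²)
-2740289 - R(G(-7)) = -2740289 - (-13)*((-7)⁴)² = -2740289 - (-13)*2401² = -2740289 - (-13)*5764801 = -2740289 - 1*(-74942413) = -2740289 + 74942413 = 72202124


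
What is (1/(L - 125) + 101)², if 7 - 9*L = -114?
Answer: 10280946025/1008016 ≈ 10199.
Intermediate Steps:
L = 121/9 (L = 7/9 - ⅑*(-114) = 7/9 + 38/3 = 121/9 ≈ 13.444)
(1/(L - 125) + 101)² = (1/(121/9 - 125) + 101)² = (1/(-1004/9) + 101)² = (-9/1004 + 101)² = (101395/1004)² = 10280946025/1008016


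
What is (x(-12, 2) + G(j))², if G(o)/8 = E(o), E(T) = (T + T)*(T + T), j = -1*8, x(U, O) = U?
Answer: 4145296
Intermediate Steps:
j = -8
E(T) = 4*T² (E(T) = (2*T)*(2*T) = 4*T²)
G(o) = 32*o² (G(o) = 8*(4*o²) = 32*o²)
(x(-12, 2) + G(j))² = (-12 + 32*(-8)²)² = (-12 + 32*64)² = (-12 + 2048)² = 2036² = 4145296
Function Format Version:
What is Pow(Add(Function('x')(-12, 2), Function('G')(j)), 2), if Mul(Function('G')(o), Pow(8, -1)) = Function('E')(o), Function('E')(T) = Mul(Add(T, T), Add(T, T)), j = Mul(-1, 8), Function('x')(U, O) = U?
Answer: 4145296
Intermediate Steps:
j = -8
Function('E')(T) = Mul(4, Pow(T, 2)) (Function('E')(T) = Mul(Mul(2, T), Mul(2, T)) = Mul(4, Pow(T, 2)))
Function('G')(o) = Mul(32, Pow(o, 2)) (Function('G')(o) = Mul(8, Mul(4, Pow(o, 2))) = Mul(32, Pow(o, 2)))
Pow(Add(Function('x')(-12, 2), Function('G')(j)), 2) = Pow(Add(-12, Mul(32, Pow(-8, 2))), 2) = Pow(Add(-12, Mul(32, 64)), 2) = Pow(Add(-12, 2048), 2) = Pow(2036, 2) = 4145296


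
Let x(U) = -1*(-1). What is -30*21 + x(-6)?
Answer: -629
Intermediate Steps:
x(U) = 1
-30*21 + x(-6) = -30*21 + 1 = -630 + 1 = -629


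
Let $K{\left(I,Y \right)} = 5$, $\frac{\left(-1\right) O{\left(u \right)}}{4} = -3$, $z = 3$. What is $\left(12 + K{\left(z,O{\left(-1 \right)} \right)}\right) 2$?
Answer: $34$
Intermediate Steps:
$O{\left(u \right)} = 12$ ($O{\left(u \right)} = \left(-4\right) \left(-3\right) = 12$)
$\left(12 + K{\left(z,O{\left(-1 \right)} \right)}\right) 2 = \left(12 + 5\right) 2 = 17 \cdot 2 = 34$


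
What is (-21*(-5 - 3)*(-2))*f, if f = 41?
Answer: -13776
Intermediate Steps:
(-21*(-5 - 3)*(-2))*f = -21*(-5 - 3)*(-2)*41 = -(-168)*(-2)*41 = -21*16*41 = -336*41 = -13776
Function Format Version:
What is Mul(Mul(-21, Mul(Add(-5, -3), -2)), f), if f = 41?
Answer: -13776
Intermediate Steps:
Mul(Mul(-21, Mul(Add(-5, -3), -2)), f) = Mul(Mul(-21, Mul(Add(-5, -3), -2)), 41) = Mul(Mul(-21, Mul(-8, -2)), 41) = Mul(Mul(-21, 16), 41) = Mul(-336, 41) = -13776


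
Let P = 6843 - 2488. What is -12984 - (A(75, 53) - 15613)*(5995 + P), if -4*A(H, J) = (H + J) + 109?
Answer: 324389607/2 ≈ 1.6219e+8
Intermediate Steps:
A(H, J) = -109/4 - H/4 - J/4 (A(H, J) = -((H + J) + 109)/4 = -(109 + H + J)/4 = -109/4 - H/4 - J/4)
P = 4355
-12984 - (A(75, 53) - 15613)*(5995 + P) = -12984 - ((-109/4 - ¼*75 - ¼*53) - 15613)*(5995 + 4355) = -12984 - ((-109/4 - 75/4 - 53/4) - 15613)*10350 = -12984 - (-237/4 - 15613)*10350 = -12984 - (-62689)*10350/4 = -12984 - 1*(-324415575/2) = -12984 + 324415575/2 = 324389607/2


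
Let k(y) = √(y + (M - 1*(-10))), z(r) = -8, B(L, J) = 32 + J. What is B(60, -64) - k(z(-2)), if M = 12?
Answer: -32 - √14 ≈ -35.742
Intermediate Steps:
k(y) = √(22 + y) (k(y) = √(y + (12 - 1*(-10))) = √(y + (12 + 10)) = √(y + 22) = √(22 + y))
B(60, -64) - k(z(-2)) = (32 - 64) - √(22 - 8) = -32 - √14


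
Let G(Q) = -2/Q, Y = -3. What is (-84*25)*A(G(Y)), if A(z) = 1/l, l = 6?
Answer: -350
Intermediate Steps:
A(z) = ⅙ (A(z) = 1/6 = ⅙)
(-84*25)*A(G(Y)) = -84*25*(⅙) = -2100*⅙ = -350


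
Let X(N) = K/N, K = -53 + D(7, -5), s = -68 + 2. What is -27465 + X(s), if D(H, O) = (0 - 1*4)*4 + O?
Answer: -906308/33 ≈ -27464.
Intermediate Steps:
D(H, O) = -16 + O (D(H, O) = (0 - 4)*4 + O = -4*4 + O = -16 + O)
s = -66
K = -74 (K = -53 + (-16 - 5) = -53 - 21 = -74)
X(N) = -74/N
-27465 + X(s) = -27465 - 74/(-66) = -27465 - 74*(-1/66) = -27465 + 37/33 = -906308/33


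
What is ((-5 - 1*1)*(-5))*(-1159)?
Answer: -34770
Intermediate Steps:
((-5 - 1*1)*(-5))*(-1159) = ((-5 - 1)*(-5))*(-1159) = -6*(-5)*(-1159) = 30*(-1159) = -34770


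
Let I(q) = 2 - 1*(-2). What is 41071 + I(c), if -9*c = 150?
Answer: 41075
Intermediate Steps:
c = -50/3 (c = -⅑*150 = -50/3 ≈ -16.667)
I(q) = 4 (I(q) = 2 + 2 = 4)
41071 + I(c) = 41071 + 4 = 41075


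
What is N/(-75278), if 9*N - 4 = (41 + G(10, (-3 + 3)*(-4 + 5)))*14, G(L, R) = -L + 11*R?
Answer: -73/112917 ≈ -0.00064649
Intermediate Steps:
N = 146/3 (N = 4/9 + ((41 + (-1*10 + 11*((-3 + 3)*(-4 + 5))))*14)/9 = 4/9 + ((41 + (-10 + 11*(0*1)))*14)/9 = 4/9 + ((41 + (-10 + 11*0))*14)/9 = 4/9 + ((41 + (-10 + 0))*14)/9 = 4/9 + ((41 - 10)*14)/9 = 4/9 + (31*14)/9 = 4/9 + (⅑)*434 = 4/9 + 434/9 = 146/3 ≈ 48.667)
N/(-75278) = (146/3)/(-75278) = (146/3)*(-1/75278) = -73/112917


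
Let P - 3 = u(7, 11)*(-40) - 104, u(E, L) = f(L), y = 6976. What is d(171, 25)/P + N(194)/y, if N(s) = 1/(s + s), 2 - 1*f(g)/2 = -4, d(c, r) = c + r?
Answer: -75787181/224655104 ≈ -0.33735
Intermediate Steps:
f(g) = 12 (f(g) = 4 - 2*(-4) = 4 + 8 = 12)
u(E, L) = 12
N(s) = 1/(2*s)
P = -581 (P = 3 + (12*(-40) - 104) = 3 + (-480 - 104) = 3 - 584 = -581)
d(171, 25)/P + N(194)/y = (171 + 25)/(-581) + ((1/2)/194)/6976 = 196*(-1/581) + ((1/2)*(1/194))*(1/6976) = -28/83 + (1/388)*(1/6976) = -28/83 + 1/2706688 = -75787181/224655104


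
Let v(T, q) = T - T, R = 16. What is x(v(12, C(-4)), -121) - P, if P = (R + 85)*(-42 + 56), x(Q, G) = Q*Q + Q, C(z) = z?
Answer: -1414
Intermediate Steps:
v(T, q) = 0
x(Q, G) = Q + Q² (x(Q, G) = Q² + Q = Q + Q²)
P = 1414 (P = (16 + 85)*(-42 + 56) = 101*14 = 1414)
x(v(12, C(-4)), -121) - P = 0*(1 + 0) - 1*1414 = 0*1 - 1414 = 0 - 1414 = -1414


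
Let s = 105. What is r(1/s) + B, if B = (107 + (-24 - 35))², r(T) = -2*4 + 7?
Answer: 2303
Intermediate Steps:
r(T) = -1 (r(T) = -8 + 7 = -1)
B = 2304 (B = (107 - 59)² = 48² = 2304)
r(1/s) + B = -1 + 2304 = 2303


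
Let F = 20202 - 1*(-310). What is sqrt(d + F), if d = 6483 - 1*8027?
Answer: 2*sqrt(4742) ≈ 137.72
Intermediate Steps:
d = -1544 (d = 6483 - 8027 = -1544)
F = 20512 (F = 20202 + 310 = 20512)
sqrt(d + F) = sqrt(-1544 + 20512) = sqrt(18968) = 2*sqrt(4742)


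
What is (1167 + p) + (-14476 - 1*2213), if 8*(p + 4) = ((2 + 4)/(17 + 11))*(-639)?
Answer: -1740829/112 ≈ -15543.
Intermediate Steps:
p = -2365/112 (p = -4 + (((2 + 4)/(17 + 11))*(-639))/8 = -4 + ((6/28)*(-639))/8 = -4 + ((6*(1/28))*(-639))/8 = -4 + ((3/14)*(-639))/8 = -4 + (1/8)*(-1917/14) = -4 - 1917/112 = -2365/112 ≈ -21.116)
(1167 + p) + (-14476 - 1*2213) = (1167 - 2365/112) + (-14476 - 1*2213) = 128339/112 + (-14476 - 2213) = 128339/112 - 16689 = -1740829/112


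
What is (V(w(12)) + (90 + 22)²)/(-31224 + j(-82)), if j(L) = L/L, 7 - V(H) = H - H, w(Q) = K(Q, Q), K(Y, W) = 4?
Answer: -12551/31223 ≈ -0.40198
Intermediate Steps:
w(Q) = 4
V(H) = 7 (V(H) = 7 - (H - H) = 7 - 1*0 = 7 + 0 = 7)
j(L) = 1
(V(w(12)) + (90 + 22)²)/(-31224 + j(-82)) = (7 + (90 + 22)²)/(-31224 + 1) = (7 + 112²)/(-31223) = (7 + 12544)*(-1/31223) = 12551*(-1/31223) = -12551/31223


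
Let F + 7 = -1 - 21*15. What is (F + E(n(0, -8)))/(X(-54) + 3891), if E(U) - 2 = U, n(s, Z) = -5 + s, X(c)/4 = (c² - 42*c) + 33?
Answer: -326/24759 ≈ -0.013167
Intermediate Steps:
X(c) = 132 - 168*c + 4*c² (X(c) = 4*((c² - 42*c) + 33) = 4*(33 + c² - 42*c) = 132 - 168*c + 4*c²)
E(U) = 2 + U
F = -323 (F = -7 + (-1 - 21*15) = -7 + (-1 - 315) = -7 - 316 = -323)
(F + E(n(0, -8)))/(X(-54) + 3891) = (-323 + (2 + (-5 + 0)))/((132 - 168*(-54) + 4*(-54)²) + 3891) = (-323 + (2 - 5))/((132 + 9072 + 4*2916) + 3891) = (-323 - 3)/((132 + 9072 + 11664) + 3891) = -326/(20868 + 3891) = -326/24759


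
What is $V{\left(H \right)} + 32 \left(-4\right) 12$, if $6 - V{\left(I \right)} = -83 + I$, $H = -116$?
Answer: $-1331$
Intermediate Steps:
$V{\left(I \right)} = 89 - I$ ($V{\left(I \right)} = 6 - \left(-83 + I\right) = 89 - I$)
$V{\left(H \right)} + 32 \left(-4\right) 12 = \left(89 - -116\right) + 32 \left(-4\right) 12 = \left(89 + 116\right) - 1536 = 205 - 1536 = -1331$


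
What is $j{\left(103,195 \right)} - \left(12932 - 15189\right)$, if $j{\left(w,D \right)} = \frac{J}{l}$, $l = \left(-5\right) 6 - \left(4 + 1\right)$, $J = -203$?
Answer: $\frac{11314}{5} \approx 2262.8$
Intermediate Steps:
$l = -35$ ($l = -30 - 5 = -35$)
$j{\left(w,D \right)} = \frac{29}{5}$ ($j{\left(w,D \right)} = - \frac{203}{-35} = \left(-203\right) \left(- \frac{1}{35}\right) = \frac{29}{5}$)
$j{\left(103,195 \right)} - \left(12932 - 15189\right) = \frac{29}{5} - \left(12932 - 15189\right) = \frac{29}{5} - -2257 = \frac{29}{5} + 2257 = \frac{11314}{5}$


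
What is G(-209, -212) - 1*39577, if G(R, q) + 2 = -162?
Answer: -39741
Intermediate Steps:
G(R, q) = -164 (G(R, q) = -2 - 162 = -164)
G(-209, -212) - 1*39577 = -164 - 1*39577 = -164 - 39577 = -39741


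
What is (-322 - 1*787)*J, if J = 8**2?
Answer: -70976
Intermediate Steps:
J = 64
(-322 - 1*787)*J = (-322 - 1*787)*64 = (-322 - 787)*64 = -1109*64 = -70976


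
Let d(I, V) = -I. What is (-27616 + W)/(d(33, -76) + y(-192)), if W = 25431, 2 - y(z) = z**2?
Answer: 437/7379 ≈ 0.059222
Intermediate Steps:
y(z) = 2 - z**2
(-27616 + W)/(d(33, -76) + y(-192)) = (-27616 + 25431)/(-1*33 + (2 - 1*(-192)**2)) = -2185/(-33 + (2 - 1*36864)) = -2185/(-33 + (2 - 36864)) = -2185/(-33 - 36862) = -2185/(-36895) = -2185*(-1/36895) = 437/7379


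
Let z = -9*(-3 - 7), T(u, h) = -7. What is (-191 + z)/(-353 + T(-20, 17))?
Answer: 101/360 ≈ 0.28056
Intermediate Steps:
z = 90 (z = -9*(-10) = 90)
(-191 + z)/(-353 + T(-20, 17)) = (-191 + 90)/(-353 - 7) = -101/(-360) = -101*(-1/360) = 101/360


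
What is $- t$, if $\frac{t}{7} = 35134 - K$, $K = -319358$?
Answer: $-2481444$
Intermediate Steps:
$t = 2481444$ ($t = 7 \left(35134 - -319358\right) = 7 \left(35134 + 319358\right) = 7 \cdot 354492 = 2481444$)
$- t = \left(-1\right) 2481444 = -2481444$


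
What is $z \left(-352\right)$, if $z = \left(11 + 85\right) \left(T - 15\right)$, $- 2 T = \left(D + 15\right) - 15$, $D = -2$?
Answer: $473088$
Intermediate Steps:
$T = 1$ ($T = - \frac{\left(-2 + 15\right) - 15}{2} = - \frac{13 - 15}{2} = \left(- \frac{1}{2}\right) \left(-2\right) = 1$)
$z = -1344$ ($z = \left(11 + 85\right) \left(1 - 15\right) = 96 \left(-14\right) = -1344$)
$z \left(-352\right) = \left(-1344\right) \left(-352\right) = 473088$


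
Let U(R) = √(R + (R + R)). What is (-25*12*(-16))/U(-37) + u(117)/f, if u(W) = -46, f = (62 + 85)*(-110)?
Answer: 23/8085 - 1600*I*√111/37 ≈ 0.0028448 - 455.6*I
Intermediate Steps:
U(R) = √3*√R (U(R) = √(R + 2*R) = √(3*R) = √3*√R)
f = -16170 (f = 147*(-110) = -16170)
(-25*12*(-16))/U(-37) + u(117)/f = (-25*12*(-16))/((√3*√(-37))) - 46/(-16170) = (-300*(-16))/((√3*(I*√37))) - 46*(-1/16170) = 4800/((I*√111)) + 23/8085 = 4800*(-I*√111/111) + 23/8085 = -1600*I*√111/37 + 23/8085 = 23/8085 - 1600*I*√111/37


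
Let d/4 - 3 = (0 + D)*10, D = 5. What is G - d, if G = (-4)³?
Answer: -276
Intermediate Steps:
G = -64
d = 212 (d = 12 + 4*((0 + 5)*10) = 12 + 4*(5*10) = 12 + 4*50 = 12 + 200 = 212)
G - d = -64 - 1*212 = -64 - 212 = -276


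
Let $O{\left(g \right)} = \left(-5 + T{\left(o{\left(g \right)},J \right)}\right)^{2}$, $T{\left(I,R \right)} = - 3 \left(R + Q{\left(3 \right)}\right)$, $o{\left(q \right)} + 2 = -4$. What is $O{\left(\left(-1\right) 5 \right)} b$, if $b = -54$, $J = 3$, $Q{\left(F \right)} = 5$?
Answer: $-45414$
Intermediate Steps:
$o{\left(q \right)} = -6$ ($o{\left(q \right)} = -2 - 4 = -6$)
$T{\left(I,R \right)} = -15 - 3 R$ ($T{\left(I,R \right)} = - 3 \left(R + 5\right) = - 3 \left(5 + R\right) = -15 - 3 R$)
$O{\left(g \right)} = 841$ ($O{\left(g \right)} = \left(-5 - 24\right)^{2} = \left(-29\right)^{2} = 841$)
$O{\left(\left(-1\right) 5 \right)} b = 841 \left(-54\right) = -45414$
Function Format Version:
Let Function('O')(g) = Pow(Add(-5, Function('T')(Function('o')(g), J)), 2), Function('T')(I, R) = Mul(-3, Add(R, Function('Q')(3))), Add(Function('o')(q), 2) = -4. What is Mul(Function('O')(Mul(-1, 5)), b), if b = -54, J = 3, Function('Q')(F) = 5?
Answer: -45414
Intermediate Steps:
Function('o')(q) = -6 (Function('o')(q) = Add(-2, -4) = -6)
Function('T')(I, R) = Add(-15, Mul(-3, R)) (Function('T')(I, R) = Mul(-3, Add(R, 5)) = Mul(-3, Add(5, R)) = Add(-15, Mul(-3, R)))
Function('O')(g) = 841 (Function('O')(g) = Pow(Add(-5, Add(-15, Mul(-3, 3))), 2) = Pow(Add(-5, Add(-15, -9)), 2) = Pow(Add(-5, -24), 2) = Pow(-29, 2) = 841)
Mul(Function('O')(Mul(-1, 5)), b) = Mul(841, -54) = -45414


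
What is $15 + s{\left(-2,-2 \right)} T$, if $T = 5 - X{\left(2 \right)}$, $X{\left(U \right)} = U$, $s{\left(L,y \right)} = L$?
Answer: $9$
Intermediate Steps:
$T = 3$ ($T = 5 - 2 = 3$)
$15 + s{\left(-2,-2 \right)} T = 15 - 6 = 9$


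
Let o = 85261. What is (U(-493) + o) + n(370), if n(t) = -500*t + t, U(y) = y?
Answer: -99862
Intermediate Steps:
n(t) = -499*t
(U(-493) + o) + n(370) = (-493 + 85261) - 499*370 = 84768 - 184630 = -99862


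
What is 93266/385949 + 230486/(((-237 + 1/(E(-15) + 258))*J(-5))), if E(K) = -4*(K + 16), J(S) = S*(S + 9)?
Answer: 333927504947/6833227045 ≈ 48.868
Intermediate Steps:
J(S) = S*(9 + S)
E(K) = -64 - 4*K (E(K) = -4*(16 + K) = -64 - 4*K)
93266/385949 + 230486/(((-237 + 1/(E(-15) + 258))*J(-5))) = 93266/385949 + 230486/(((-237 + 1/((-64 - 4*(-15)) + 258))*(-5*(9 - 5)))) = 93266*(1/385949) + 230486/(((-237 + 1/((-64 + 60) + 258))*(-5*4))) = 93266/385949 + 230486/(((-237 + 1/(-4 + 258))*(-20))) = 93266/385949 + 230486/(((-237 + 1/254)*(-20))) = 93266/385949 + 230486/((-60197/254*(-20))) = 93266/385949 + 230486/(601970/127) = 93266/385949 + 230486*(127/601970) = 93266/385949 + 860933/17705 = 333927504947/6833227045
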